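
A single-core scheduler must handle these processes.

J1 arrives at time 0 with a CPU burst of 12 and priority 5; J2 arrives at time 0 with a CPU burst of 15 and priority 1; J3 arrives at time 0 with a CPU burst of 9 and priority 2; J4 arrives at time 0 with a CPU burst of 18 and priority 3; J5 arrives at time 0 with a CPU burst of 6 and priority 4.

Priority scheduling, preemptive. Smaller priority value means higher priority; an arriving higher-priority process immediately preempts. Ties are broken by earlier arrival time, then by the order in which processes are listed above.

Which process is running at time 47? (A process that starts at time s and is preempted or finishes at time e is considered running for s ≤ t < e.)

J5

Gantt: | J2 0-15 | J3 15-24 | J4 24-42 | J5 42-48 | J1 48-60 |
Completion: J1=60  J2=15  J3=24  J4=42  J5=48
Turnaround (C−A): J1=60  J2=15  J3=24  J4=42  J5=48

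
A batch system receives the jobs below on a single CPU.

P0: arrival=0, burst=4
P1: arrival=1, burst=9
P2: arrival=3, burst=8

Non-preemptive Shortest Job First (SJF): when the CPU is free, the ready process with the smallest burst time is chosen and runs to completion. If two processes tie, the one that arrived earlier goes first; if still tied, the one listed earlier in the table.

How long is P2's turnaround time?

9

Timeline: | P0 0-4 | P2 4-12 | P1 12-21 |
Completion: P0=4  P1=21  P2=12
Turnaround (C−A): P0=4  P1=20  P2=9
Turnaround(P2) = completion − arrival = 12 − 3 = 9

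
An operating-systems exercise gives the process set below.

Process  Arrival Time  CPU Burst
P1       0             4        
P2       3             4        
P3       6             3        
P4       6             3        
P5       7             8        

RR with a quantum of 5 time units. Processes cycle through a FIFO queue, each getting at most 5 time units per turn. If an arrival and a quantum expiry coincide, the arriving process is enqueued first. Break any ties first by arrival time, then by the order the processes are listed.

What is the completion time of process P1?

4

Schedule: | P1 0-4 | P2 4-8 | P3 8-11 | P4 11-14 | P5 14-22 |
Completion: P1=4  P2=8  P3=11  P4=14  P5=22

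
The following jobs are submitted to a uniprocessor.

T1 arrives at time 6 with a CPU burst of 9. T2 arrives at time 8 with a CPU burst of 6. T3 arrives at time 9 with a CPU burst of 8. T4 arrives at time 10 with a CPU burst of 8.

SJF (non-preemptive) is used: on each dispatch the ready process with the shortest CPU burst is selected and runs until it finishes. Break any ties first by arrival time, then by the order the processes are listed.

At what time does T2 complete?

Timeline: | idle 0-6 | T1 6-15 | T2 15-21 | T3 21-29 | T4 29-37 |
Completion: T1=15  T2=21  T3=29  T4=37

21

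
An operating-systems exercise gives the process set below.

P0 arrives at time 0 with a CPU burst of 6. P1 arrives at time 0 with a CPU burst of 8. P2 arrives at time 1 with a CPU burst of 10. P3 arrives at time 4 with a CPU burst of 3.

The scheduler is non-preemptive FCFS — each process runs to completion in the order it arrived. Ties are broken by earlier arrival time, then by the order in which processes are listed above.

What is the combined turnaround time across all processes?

66

Gantt: | P0 0-6 | P1 6-14 | P2 14-24 | P3 24-27 |
Completion: P0=6  P1=14  P2=24  P3=27
Turnaround = completion − arrival: P0=6, P1=14, P2=23, P3=23
Total turnaround = 6 + 14 + 23 + 23 = 66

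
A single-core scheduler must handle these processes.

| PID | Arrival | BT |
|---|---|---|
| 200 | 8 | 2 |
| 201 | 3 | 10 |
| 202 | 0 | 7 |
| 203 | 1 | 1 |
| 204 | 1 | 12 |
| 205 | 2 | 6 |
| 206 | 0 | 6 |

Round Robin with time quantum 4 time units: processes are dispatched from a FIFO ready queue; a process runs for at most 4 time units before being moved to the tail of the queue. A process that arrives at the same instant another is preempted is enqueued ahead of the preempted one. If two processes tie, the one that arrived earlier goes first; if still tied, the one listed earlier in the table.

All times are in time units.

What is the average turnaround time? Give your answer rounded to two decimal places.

Timeline: | 202 0-4 | 206 4-8 | 203 8-9 | 204 9-13 | 205 13-17 | 201 17-21 | 202 21-24 | 200 24-26 | 206 26-28 | 204 28-32 | 205 32-34 | 201 34-38 | 204 38-42 | 201 42-44 |
Completion: 200=26  201=44  202=24  203=9  204=42  205=34  206=28
Turnaround (C−A): 200=18  201=41  202=24  203=8  204=41  205=32  206=28
Turnaround times: 200=18, 201=41, 202=24, 203=8, 204=41, 205=32, 206=28
Average turnaround = (18+41+24+8+41+32+28) / 7 = 192/7 = 27.43

27.43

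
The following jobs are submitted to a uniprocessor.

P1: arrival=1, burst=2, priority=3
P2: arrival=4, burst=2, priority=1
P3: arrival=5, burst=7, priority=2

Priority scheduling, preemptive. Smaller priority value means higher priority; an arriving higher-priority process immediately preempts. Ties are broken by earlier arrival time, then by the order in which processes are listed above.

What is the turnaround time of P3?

8

Gantt: | idle 0-1 | P1 1-3 | idle 3-4 | P2 4-6 | P3 6-13 |
Completion: P1=3  P2=6  P3=13
Turnaround (C−A): P1=2  P2=2  P3=8
Turnaround(P3) = completion − arrival = 13 − 5 = 8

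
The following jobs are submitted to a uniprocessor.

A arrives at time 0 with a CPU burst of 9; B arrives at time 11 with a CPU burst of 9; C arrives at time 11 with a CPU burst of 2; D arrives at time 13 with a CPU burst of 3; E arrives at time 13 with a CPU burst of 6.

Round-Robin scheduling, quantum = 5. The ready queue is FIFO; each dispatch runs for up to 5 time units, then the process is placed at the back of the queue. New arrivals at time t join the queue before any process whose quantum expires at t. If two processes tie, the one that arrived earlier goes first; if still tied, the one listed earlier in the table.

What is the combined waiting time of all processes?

32

Schedule: | A 0-9 | idle 9-11 | B 11-16 | C 16-18 | D 18-21 | E 21-26 | B 26-30 | E 30-31 |
Completion: A=9  B=30  C=18  D=21  E=31
Turnaround (C−A): A=9  B=19  C=7  D=8  E=18
Waiting = turnaround − burst: A=0, B=10, C=5, D=5, E=12
Total waiting = 0 + 10 + 5 + 5 + 12 = 32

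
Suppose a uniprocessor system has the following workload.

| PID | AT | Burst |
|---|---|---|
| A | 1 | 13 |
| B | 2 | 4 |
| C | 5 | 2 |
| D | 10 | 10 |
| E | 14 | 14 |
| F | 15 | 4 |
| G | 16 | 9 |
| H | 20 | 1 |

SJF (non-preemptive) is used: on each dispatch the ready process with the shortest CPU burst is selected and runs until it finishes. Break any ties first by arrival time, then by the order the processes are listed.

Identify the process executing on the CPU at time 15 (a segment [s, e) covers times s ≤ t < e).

C

Gantt: | idle 0-1 | A 1-14 | C 14-16 | B 16-20 | H 20-21 | F 21-25 | G 25-34 | D 34-44 | E 44-58 |
Completion: A=14  B=20  C=16  D=44  E=58  F=25  G=34  H=21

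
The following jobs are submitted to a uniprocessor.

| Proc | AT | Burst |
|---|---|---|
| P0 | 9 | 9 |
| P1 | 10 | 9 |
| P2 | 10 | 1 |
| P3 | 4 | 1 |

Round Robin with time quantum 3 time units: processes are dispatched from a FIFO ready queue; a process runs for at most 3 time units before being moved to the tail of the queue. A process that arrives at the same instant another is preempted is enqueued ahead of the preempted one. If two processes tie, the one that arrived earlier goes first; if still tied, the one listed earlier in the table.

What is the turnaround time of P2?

6

Timeline: | idle 0-4 | P3 4-5 | idle 5-9 | P0 9-12 | P1 12-15 | P2 15-16 | P0 16-19 | P1 19-22 | P0 22-25 | P1 25-28 |
Completion: P0=25  P1=28  P2=16  P3=5
Turnaround (C−A): P0=16  P1=18  P2=6  P3=1
Turnaround(P2) = completion − arrival = 16 − 10 = 6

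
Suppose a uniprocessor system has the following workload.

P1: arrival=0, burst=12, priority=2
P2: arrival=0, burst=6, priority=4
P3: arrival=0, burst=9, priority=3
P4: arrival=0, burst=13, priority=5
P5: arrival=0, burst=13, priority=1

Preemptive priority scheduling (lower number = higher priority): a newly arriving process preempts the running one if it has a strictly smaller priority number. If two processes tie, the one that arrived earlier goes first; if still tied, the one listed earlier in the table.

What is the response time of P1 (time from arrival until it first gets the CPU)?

Timeline: | P5 0-13 | P1 13-25 | P3 25-34 | P2 34-40 | P4 40-53 |
Completion: P1=25  P2=40  P3=34  P4=53  P5=13
Response(P1) = first start − arrival = 13 − 0 = 13

13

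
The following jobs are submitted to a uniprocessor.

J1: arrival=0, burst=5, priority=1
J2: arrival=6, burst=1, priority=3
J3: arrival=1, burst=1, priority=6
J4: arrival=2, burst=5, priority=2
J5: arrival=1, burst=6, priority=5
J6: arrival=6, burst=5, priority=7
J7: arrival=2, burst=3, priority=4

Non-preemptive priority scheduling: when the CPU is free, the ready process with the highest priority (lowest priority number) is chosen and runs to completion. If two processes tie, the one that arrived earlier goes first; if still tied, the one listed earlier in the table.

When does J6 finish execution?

Gantt: | J1 0-5 | J4 5-10 | J2 10-11 | J7 11-14 | J5 14-20 | J3 20-21 | J6 21-26 |
Completion: J1=5  J2=11  J3=21  J4=10  J5=20  J6=26  J7=14

26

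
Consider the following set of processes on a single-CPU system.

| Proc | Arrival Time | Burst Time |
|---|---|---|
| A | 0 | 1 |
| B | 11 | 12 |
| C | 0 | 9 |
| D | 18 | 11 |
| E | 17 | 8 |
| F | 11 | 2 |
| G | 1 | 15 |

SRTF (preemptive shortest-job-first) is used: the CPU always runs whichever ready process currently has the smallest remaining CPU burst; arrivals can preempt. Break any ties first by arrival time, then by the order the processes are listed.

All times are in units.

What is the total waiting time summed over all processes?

68

Timeline: | A 0-1 | C 1-10 | G 10-11 | F 11-13 | B 13-25 | E 25-33 | D 33-44 | G 44-58 |
Completion: A=1  B=25  C=10  D=44  E=33  F=13  G=58
Turnaround (C−A): A=1  B=14  C=10  D=26  E=16  F=2  G=57
Waiting = turnaround − burst: A=0, B=2, C=1, D=15, E=8, F=0, G=42
Total waiting = 0 + 2 + 1 + 15 + 8 + 0 + 42 = 68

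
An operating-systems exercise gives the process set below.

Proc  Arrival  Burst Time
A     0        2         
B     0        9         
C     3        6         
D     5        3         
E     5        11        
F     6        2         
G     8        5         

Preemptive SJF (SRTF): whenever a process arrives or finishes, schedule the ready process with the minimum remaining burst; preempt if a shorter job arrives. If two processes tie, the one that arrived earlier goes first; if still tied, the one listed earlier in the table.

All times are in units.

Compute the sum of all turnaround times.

91

Timeline: | A 0-2 | B 2-3 | C 3-5 | D 5-8 | F 8-10 | C 10-14 | G 14-19 | B 19-27 | E 27-38 |
Completion: A=2  B=27  C=14  D=8  E=38  F=10  G=19
Turnaround = completion − arrival: A=2, B=27, C=11, D=3, E=33, F=4, G=11
Total turnaround = 2 + 27 + 11 + 3 + 33 + 4 + 11 = 91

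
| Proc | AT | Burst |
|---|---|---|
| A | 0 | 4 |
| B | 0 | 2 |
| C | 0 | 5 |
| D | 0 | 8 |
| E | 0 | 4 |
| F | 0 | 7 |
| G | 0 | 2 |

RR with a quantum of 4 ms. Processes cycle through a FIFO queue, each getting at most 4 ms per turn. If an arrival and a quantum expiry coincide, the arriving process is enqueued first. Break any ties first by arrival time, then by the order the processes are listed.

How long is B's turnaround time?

Timeline: | A 0-4 | B 4-6 | C 6-10 | D 10-14 | E 14-18 | F 18-22 | G 22-24 | C 24-25 | D 25-29 | F 29-32 |
Completion: A=4  B=6  C=25  D=29  E=18  F=32  G=24
Turnaround(B) = completion − arrival = 6 − 0 = 6

6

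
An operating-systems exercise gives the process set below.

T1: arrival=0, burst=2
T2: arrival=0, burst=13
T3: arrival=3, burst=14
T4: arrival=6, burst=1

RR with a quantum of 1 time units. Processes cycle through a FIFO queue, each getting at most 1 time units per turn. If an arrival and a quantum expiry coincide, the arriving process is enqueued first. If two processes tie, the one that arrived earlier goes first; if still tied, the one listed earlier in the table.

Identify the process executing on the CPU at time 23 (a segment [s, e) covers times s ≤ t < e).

T3

Gantt: | T1 0-1 | T2 1-2 | T1 2-3 | T2 3-4 | T3 4-5 | T2 5-6 | T3 6-7 | T4 7-8 | T2 8-9 | T3 9-10 | T2 10-11 | T3 11-12 | T2 12-13 | T3 13-14 | T2 14-15 | T3 15-16 | T2 16-17 | T3 17-18 | T2 18-19 | T3 19-20 | T2 20-21 | T3 21-22 | T2 22-23 | T3 23-24 | T2 24-25 | T3 25-26 | T2 26-27 | T3 27-30 |
Completion: T1=3  T2=27  T3=30  T4=8
Turnaround (C−A): T1=3  T2=27  T3=27  T4=2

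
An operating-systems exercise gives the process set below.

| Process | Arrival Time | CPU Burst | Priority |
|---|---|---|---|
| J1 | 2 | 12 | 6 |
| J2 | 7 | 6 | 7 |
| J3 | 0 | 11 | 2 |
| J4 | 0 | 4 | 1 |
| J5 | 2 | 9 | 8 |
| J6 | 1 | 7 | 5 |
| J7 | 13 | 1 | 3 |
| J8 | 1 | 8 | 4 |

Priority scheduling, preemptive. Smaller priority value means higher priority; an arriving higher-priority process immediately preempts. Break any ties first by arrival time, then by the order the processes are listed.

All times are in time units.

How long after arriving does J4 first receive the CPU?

0

Timeline: | J4 0-4 | J3 4-15 | J7 15-16 | J8 16-24 | J6 24-31 | J1 31-43 | J2 43-49 | J5 49-58 |
Completion: J1=43  J2=49  J3=15  J4=4  J5=58  J6=31  J7=16  J8=24
Response(J4) = first start − arrival = 0 − 0 = 0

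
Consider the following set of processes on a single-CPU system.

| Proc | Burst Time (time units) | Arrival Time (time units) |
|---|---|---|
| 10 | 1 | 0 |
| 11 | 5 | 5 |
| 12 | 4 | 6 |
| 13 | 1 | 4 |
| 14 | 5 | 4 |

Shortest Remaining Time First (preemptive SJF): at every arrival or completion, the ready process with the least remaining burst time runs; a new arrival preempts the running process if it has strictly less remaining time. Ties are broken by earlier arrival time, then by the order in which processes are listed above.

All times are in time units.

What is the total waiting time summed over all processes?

Timeline: | 10 0-1 | idle 1-4 | 13 4-5 | 14 5-10 | 12 10-14 | 11 14-19 |
Completion: 10=1  11=19  12=14  13=5  14=10
Turnaround (C−A): 10=1  11=14  12=8  13=1  14=6
Waiting = turnaround − burst: 10=0, 11=9, 12=4, 13=0, 14=1
Total waiting = 0 + 9 + 4 + 0 + 1 = 14

14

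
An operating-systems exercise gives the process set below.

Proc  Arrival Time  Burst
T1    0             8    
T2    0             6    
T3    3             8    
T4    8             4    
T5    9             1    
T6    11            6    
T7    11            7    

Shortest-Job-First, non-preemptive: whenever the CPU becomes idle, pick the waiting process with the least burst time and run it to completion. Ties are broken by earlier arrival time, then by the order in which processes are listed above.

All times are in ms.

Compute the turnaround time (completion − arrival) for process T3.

37

Timeline: | T2 0-6 | T1 6-14 | T5 14-15 | T4 15-19 | T6 19-25 | T7 25-32 | T3 32-40 |
Completion: T1=14  T2=6  T3=40  T4=19  T5=15  T6=25  T7=32
Turnaround(T3) = completion − arrival = 40 − 3 = 37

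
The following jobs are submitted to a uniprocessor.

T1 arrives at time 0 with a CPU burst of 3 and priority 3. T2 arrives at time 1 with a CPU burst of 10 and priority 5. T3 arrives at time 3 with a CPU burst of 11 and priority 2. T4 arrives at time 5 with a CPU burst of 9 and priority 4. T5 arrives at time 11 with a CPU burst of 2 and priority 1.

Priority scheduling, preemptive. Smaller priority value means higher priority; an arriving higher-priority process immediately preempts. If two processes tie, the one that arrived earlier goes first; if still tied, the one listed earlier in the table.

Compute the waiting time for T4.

11

Schedule: | T1 0-3 | T3 3-11 | T5 11-13 | T3 13-16 | T4 16-25 | T2 25-35 |
Completion: T1=3  T2=35  T3=16  T4=25  T5=13
Waiting(T4) = turnaround − burst = 20 − 9 = 11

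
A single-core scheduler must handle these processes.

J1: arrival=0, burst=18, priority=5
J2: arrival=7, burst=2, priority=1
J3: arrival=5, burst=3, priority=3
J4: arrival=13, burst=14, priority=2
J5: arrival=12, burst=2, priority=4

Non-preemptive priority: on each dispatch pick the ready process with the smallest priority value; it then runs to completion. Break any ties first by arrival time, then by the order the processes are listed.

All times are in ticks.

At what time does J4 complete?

Schedule: | J1 0-18 | J2 18-20 | J4 20-34 | J3 34-37 | J5 37-39 |
Completion: J1=18  J2=20  J3=37  J4=34  J5=39

34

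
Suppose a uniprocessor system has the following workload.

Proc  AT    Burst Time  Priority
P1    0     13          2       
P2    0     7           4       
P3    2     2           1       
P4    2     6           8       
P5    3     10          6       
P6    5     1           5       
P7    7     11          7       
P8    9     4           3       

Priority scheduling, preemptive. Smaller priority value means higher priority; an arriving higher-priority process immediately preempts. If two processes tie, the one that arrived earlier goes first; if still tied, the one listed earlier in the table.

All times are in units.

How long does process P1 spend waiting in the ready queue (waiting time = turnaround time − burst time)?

Gantt: | P1 0-2 | P3 2-4 | P1 4-15 | P8 15-19 | P2 19-26 | P6 26-27 | P5 27-37 | P7 37-48 | P4 48-54 |
Completion: P1=15  P2=26  P3=4  P4=54  P5=37  P6=27  P7=48  P8=19
Turnaround (C−A): P1=15  P2=26  P3=2  P4=52  P5=34  P6=22  P7=41  P8=10
Waiting(P1) = turnaround − burst = 15 − 13 = 2

2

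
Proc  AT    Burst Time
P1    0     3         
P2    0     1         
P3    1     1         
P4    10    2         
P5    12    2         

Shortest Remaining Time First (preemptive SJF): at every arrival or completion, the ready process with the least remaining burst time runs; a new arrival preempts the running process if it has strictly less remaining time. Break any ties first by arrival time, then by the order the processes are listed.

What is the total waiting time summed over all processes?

Gantt: | P2 0-1 | P3 1-2 | P1 2-5 | idle 5-10 | P4 10-12 | P5 12-14 |
Completion: P1=5  P2=1  P3=2  P4=12  P5=14
Turnaround (C−A): P1=5  P2=1  P3=1  P4=2  P5=2
Waiting = turnaround − burst: P1=2, P2=0, P3=0, P4=0, P5=0
Total waiting = 2 + 0 + 0 + 0 + 0 = 2

2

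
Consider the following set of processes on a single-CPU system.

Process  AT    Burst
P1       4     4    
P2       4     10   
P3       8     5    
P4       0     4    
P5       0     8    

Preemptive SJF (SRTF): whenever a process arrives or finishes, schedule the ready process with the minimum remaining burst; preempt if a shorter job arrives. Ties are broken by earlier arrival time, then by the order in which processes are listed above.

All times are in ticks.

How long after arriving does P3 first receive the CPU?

Timeline: | P4 0-4 | P1 4-8 | P3 8-13 | P5 13-21 | P2 21-31 |
Completion: P1=8  P2=31  P3=13  P4=4  P5=21
Response(P3) = first start − arrival = 8 − 8 = 0

0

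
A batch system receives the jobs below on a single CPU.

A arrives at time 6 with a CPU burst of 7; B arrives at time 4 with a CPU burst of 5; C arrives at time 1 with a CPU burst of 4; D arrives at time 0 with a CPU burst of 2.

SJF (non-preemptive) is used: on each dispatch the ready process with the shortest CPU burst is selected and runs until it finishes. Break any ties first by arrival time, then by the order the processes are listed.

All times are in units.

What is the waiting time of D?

Schedule: | D 0-2 | C 2-6 | B 6-11 | A 11-18 |
Completion: A=18  B=11  C=6  D=2
Turnaround (C−A): A=12  B=7  C=5  D=2
Waiting(D) = turnaround − burst = 2 − 2 = 0

0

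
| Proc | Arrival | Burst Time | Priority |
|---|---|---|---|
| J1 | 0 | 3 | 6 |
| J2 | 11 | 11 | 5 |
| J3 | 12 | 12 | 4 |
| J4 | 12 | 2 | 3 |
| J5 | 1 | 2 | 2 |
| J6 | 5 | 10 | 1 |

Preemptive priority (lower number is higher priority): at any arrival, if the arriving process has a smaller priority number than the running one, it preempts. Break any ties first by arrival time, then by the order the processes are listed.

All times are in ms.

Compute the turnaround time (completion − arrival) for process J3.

Schedule: | J1 0-1 | J5 1-3 | J1 3-5 | J6 5-15 | J4 15-17 | J3 17-29 | J2 29-40 |
Completion: J1=5  J2=40  J3=29  J4=17  J5=3  J6=15
Turnaround(J3) = completion − arrival = 29 − 12 = 17

17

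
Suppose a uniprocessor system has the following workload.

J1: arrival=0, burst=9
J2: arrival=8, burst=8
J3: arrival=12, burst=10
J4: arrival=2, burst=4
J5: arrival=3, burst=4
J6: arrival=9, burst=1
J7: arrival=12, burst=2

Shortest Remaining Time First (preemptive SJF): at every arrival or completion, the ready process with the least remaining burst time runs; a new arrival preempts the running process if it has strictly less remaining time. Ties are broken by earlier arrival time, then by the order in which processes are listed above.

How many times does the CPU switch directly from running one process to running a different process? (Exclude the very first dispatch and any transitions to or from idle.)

8

Gantt: | J1 0-2 | J4 2-6 | J5 6-10 | J6 10-11 | J1 11-12 | J7 12-14 | J1 14-20 | J2 20-28 | J3 28-38 |
Completion: J1=20  J2=28  J3=38  J4=6  J5=10  J6=11  J7=14
Turnaround (C−A): J1=20  J2=20  J3=26  J4=4  J5=7  J6=2  J7=2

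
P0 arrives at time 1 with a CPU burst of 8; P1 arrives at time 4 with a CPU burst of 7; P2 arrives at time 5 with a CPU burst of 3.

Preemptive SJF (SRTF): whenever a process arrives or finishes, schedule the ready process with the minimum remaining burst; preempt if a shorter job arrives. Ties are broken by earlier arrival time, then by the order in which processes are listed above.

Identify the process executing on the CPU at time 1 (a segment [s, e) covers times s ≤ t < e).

Gantt: | idle 0-1 | P0 1-5 | P2 5-8 | P0 8-12 | P1 12-19 |
Completion: P0=12  P1=19  P2=8

P0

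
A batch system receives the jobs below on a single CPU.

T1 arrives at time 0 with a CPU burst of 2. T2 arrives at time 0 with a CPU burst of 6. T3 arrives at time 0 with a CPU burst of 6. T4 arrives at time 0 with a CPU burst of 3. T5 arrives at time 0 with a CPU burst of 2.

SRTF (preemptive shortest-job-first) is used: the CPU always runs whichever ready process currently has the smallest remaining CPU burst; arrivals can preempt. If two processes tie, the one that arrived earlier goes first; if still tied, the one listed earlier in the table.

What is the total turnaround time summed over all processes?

Timeline: | T1 0-2 | T5 2-4 | T4 4-7 | T2 7-13 | T3 13-19 |
Completion: T1=2  T2=13  T3=19  T4=7  T5=4
Turnaround (C−A): T1=2  T2=13  T3=19  T4=7  T5=4
Turnaround = completion − arrival: T1=2, T2=13, T3=19, T4=7, T5=4
Total turnaround = 2 + 13 + 19 + 7 + 4 = 45

45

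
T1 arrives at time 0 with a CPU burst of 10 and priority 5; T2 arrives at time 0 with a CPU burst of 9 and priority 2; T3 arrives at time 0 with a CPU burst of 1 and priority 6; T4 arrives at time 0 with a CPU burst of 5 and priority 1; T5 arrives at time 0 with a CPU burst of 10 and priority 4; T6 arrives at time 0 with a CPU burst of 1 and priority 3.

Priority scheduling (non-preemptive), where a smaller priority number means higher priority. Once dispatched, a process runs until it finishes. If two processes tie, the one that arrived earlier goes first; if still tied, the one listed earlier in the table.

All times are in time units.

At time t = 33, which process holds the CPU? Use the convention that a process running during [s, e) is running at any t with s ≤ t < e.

T1

Schedule: | T4 0-5 | T2 5-14 | T6 14-15 | T5 15-25 | T1 25-35 | T3 35-36 |
Completion: T1=35  T2=14  T3=36  T4=5  T5=25  T6=15
Turnaround (C−A): T1=35  T2=14  T3=36  T4=5  T5=25  T6=15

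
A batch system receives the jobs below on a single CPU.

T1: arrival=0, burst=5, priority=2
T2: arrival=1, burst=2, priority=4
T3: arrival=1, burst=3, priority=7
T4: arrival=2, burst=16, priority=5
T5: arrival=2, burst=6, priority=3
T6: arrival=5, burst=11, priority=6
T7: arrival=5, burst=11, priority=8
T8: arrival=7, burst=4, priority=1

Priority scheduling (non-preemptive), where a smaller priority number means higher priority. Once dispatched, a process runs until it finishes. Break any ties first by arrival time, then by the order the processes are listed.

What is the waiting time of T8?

4

Gantt: | T1 0-5 | T5 5-11 | T8 11-15 | T2 15-17 | T4 17-33 | T6 33-44 | T3 44-47 | T7 47-58 |
Completion: T1=5  T2=17  T3=47  T4=33  T5=11  T6=44  T7=58  T8=15
Waiting(T8) = turnaround − burst = 8 − 4 = 4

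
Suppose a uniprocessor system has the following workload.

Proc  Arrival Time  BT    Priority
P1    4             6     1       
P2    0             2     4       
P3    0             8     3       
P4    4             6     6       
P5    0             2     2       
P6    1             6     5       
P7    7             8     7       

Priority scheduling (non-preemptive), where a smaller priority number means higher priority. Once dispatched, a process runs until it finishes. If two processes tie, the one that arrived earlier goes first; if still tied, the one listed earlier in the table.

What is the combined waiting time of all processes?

Gantt: | P5 0-2 | P3 2-10 | P1 10-16 | P2 16-18 | P6 18-24 | P4 24-30 | P7 30-38 |
Completion: P1=16  P2=18  P3=10  P4=30  P5=2  P6=24  P7=38
Turnaround (C−A): P1=12  P2=18  P3=10  P4=26  P5=2  P6=23  P7=31
Waiting = turnaround − burst: P1=6, P2=16, P3=2, P4=20, P5=0, P6=17, P7=23
Total waiting = 6 + 16 + 2 + 20 + 0 + 17 + 23 = 84

84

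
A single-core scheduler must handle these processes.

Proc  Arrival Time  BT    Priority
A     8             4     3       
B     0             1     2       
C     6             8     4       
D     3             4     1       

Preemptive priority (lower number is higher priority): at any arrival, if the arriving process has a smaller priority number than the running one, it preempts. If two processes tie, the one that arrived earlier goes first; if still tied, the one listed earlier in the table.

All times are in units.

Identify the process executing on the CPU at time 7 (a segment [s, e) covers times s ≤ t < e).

Gantt: | B 0-1 | idle 1-3 | D 3-7 | C 7-8 | A 8-12 | C 12-19 |
Completion: A=12  B=1  C=19  D=7

C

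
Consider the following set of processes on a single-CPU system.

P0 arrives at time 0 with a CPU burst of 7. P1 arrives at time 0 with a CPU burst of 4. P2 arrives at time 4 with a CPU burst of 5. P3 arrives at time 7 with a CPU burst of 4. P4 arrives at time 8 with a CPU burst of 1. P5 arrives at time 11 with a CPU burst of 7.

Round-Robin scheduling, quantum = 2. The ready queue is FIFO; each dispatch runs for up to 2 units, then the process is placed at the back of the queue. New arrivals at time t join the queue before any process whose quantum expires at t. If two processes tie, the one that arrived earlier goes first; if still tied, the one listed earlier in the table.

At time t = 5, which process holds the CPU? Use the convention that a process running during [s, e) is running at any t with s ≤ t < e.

P0

Timeline: | P0 0-2 | P1 2-4 | P0 4-6 | P2 6-8 | P1 8-10 | P0 10-12 | P3 12-14 | P4 14-15 | P2 15-17 | P5 17-19 | P0 19-20 | P3 20-22 | P2 22-23 | P5 23-28 |
Completion: P0=20  P1=10  P2=23  P3=22  P4=15  P5=28
Turnaround (C−A): P0=20  P1=10  P2=19  P3=15  P4=7  P5=17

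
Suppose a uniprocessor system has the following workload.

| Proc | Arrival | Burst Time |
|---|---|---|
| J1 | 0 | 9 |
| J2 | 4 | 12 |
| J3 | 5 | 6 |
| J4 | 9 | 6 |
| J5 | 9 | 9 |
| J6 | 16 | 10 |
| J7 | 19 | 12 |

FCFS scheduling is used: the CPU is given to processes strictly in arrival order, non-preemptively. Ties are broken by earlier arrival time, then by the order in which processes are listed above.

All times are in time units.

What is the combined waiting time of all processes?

122

Gantt: | J1 0-9 | J2 9-21 | J3 21-27 | J4 27-33 | J5 33-42 | J6 42-52 | J7 52-64 |
Completion: J1=9  J2=21  J3=27  J4=33  J5=42  J6=52  J7=64
Turnaround (C−A): J1=9  J2=17  J3=22  J4=24  J5=33  J6=36  J7=45
Waiting = turnaround − burst: J1=0, J2=5, J3=16, J4=18, J5=24, J6=26, J7=33
Total waiting = 0 + 5 + 16 + 18 + 24 + 26 + 33 = 122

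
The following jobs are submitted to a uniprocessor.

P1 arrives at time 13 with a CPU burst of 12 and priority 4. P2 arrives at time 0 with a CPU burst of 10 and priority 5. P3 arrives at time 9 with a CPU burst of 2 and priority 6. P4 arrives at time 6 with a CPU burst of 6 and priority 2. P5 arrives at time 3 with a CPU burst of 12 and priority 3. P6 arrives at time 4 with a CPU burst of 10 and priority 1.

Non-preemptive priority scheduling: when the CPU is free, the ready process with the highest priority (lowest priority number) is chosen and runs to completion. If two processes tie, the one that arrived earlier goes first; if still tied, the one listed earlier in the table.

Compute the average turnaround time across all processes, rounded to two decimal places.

26.83

Timeline: | P2 0-10 | P6 10-20 | P4 20-26 | P5 26-38 | P1 38-50 | P3 50-52 |
Completion: P1=50  P2=10  P3=52  P4=26  P5=38  P6=20
Turnaround (C−A): P1=37  P2=10  P3=43  P4=20  P5=35  P6=16
Turnaround times: P1=37, P2=10, P3=43, P4=20, P5=35, P6=16
Average turnaround = (37+10+43+20+35+16) / 6 = 161/6 = 26.83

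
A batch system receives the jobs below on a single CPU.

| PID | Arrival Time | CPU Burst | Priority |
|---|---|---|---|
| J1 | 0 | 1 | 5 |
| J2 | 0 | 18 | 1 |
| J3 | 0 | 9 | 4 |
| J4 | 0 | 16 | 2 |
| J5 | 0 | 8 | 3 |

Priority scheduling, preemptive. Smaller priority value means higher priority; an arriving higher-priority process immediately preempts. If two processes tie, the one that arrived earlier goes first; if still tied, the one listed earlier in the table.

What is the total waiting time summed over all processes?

Timeline: | J2 0-18 | J4 18-34 | J5 34-42 | J3 42-51 | J1 51-52 |
Completion: J1=52  J2=18  J3=51  J4=34  J5=42
Turnaround (C−A): J1=52  J2=18  J3=51  J4=34  J5=42
Waiting = turnaround − burst: J1=51, J2=0, J3=42, J4=18, J5=34
Total waiting = 51 + 0 + 42 + 18 + 34 = 145

145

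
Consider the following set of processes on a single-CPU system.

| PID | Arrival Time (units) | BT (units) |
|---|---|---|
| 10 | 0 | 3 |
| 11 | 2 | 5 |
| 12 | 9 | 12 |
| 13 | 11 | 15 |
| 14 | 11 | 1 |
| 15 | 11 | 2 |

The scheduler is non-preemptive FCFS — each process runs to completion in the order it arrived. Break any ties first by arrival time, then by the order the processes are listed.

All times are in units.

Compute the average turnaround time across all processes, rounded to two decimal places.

Gantt: | 10 0-3 | 11 3-8 | idle 8-9 | 12 9-21 | 13 21-36 | 14 36-37 | 15 37-39 |
Completion: 10=3  11=8  12=21  13=36  14=37  15=39
Turnaround (C−A): 10=3  11=6  12=12  13=25  14=26  15=28
Turnaround times: 10=3, 11=6, 12=12, 13=25, 14=26, 15=28
Average turnaround = (3+6+12+25+26+28) / 6 = 100/6 = 16.67

16.67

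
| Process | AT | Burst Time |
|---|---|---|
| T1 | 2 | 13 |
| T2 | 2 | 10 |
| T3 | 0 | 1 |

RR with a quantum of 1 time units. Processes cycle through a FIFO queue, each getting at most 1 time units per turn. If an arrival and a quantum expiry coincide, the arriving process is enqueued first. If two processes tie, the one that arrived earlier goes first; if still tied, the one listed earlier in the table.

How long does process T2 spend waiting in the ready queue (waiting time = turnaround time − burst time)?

10

Timeline: | T3 0-1 | idle 1-2 | T1 2-3 | T2 3-4 | T1 4-5 | T2 5-6 | T1 6-7 | T2 7-8 | T1 8-9 | T2 9-10 | T1 10-11 | T2 11-12 | T1 12-13 | T2 13-14 | T1 14-15 | T2 15-16 | T1 16-17 | T2 17-18 | T1 18-19 | T2 19-20 | T1 20-21 | T2 21-22 | T1 22-25 |
Completion: T1=25  T2=22  T3=1
Waiting(T2) = turnaround − burst = 20 − 10 = 10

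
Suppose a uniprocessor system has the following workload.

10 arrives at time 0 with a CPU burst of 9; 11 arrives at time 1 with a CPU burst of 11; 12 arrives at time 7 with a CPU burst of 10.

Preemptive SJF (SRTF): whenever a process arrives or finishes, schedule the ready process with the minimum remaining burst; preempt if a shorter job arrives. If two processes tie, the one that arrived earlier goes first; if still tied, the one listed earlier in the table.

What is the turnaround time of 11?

Schedule: | 10 0-9 | 12 9-19 | 11 19-30 |
Completion: 10=9  11=30  12=19
Turnaround(11) = completion − arrival = 30 − 1 = 29

29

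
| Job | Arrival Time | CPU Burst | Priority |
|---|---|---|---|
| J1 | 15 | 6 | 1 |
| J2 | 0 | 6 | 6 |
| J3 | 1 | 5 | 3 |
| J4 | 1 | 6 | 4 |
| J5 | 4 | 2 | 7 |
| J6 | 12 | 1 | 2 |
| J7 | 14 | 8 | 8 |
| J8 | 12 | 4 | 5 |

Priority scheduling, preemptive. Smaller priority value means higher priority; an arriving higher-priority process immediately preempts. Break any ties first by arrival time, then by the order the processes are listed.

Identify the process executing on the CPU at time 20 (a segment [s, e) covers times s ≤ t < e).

J1

Gantt: | J2 0-1 | J3 1-6 | J4 6-12 | J6 12-13 | J8 13-15 | J1 15-21 | J8 21-23 | J2 23-28 | J5 28-30 | J7 30-38 |
Completion: J1=21  J2=28  J3=6  J4=12  J5=30  J6=13  J7=38  J8=23
Turnaround (C−A): J1=6  J2=28  J3=5  J4=11  J5=26  J6=1  J7=24  J8=11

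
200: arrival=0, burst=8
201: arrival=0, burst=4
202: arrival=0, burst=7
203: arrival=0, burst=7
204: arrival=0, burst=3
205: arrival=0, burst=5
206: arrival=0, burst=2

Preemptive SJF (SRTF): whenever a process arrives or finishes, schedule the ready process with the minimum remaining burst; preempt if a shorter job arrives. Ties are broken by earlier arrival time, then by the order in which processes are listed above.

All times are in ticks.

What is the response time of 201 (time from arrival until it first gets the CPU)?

5

Gantt: | 206 0-2 | 204 2-5 | 201 5-9 | 205 9-14 | 202 14-21 | 203 21-28 | 200 28-36 |
Completion: 200=36  201=9  202=21  203=28  204=5  205=14  206=2
Turnaround (C−A): 200=36  201=9  202=21  203=28  204=5  205=14  206=2
Response(201) = first start − arrival = 5 − 0 = 5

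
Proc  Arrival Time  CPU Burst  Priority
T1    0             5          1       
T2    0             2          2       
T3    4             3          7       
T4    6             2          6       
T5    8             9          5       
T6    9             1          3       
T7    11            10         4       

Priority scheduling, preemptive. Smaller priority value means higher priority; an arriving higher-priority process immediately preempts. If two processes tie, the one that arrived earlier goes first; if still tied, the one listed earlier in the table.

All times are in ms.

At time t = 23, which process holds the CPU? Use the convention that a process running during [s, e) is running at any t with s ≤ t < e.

T5

Gantt: | T1 0-5 | T2 5-7 | T4 7-8 | T5 8-9 | T6 9-10 | T5 10-11 | T7 11-21 | T5 21-28 | T4 28-29 | T3 29-32 |
Completion: T1=5  T2=7  T3=32  T4=29  T5=28  T6=10  T7=21
Turnaround (C−A): T1=5  T2=7  T3=28  T4=23  T5=20  T6=1  T7=10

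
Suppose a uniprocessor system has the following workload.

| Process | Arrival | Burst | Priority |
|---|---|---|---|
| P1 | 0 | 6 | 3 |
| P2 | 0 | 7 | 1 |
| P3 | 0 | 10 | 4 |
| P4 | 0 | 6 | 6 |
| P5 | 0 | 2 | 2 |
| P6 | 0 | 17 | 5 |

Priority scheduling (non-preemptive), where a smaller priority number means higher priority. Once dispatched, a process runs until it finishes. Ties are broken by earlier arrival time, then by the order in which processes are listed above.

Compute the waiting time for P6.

25

Timeline: | P2 0-7 | P5 7-9 | P1 9-15 | P3 15-25 | P6 25-42 | P4 42-48 |
Completion: P1=15  P2=7  P3=25  P4=48  P5=9  P6=42
Turnaround (C−A): P1=15  P2=7  P3=25  P4=48  P5=9  P6=42
Waiting(P6) = turnaround − burst = 42 − 17 = 25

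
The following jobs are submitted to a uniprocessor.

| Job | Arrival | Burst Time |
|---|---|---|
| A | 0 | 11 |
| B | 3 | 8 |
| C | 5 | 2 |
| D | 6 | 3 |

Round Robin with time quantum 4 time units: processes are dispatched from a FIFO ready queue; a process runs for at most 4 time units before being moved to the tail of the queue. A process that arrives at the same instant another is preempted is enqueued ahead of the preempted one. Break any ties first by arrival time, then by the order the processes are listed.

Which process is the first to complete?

Schedule: | A 0-4 | B 4-8 | A 8-12 | C 12-14 | D 14-17 | B 17-21 | A 21-24 |
Completion: A=24  B=21  C=14  D=17
Finish order: C → D → B → A

C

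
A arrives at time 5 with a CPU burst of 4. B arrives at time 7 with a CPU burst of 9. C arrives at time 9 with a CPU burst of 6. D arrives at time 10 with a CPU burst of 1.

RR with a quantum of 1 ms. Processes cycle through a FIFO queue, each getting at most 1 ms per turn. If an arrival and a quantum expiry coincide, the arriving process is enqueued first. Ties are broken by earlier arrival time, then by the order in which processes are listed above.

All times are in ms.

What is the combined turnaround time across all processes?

42

Timeline: | idle 0-5 | A 5-7 | B 7-8 | A 8-9 | B 9-10 | C 10-11 | A 11-12 | D 12-13 | B 13-14 | C 14-15 | B 15-16 | C 16-17 | B 17-18 | C 18-19 | B 19-20 | C 20-21 | B 21-22 | C 22-23 | B 23-25 |
Completion: A=12  B=25  C=23  D=13
Turnaround = completion − arrival: A=7, B=18, C=14, D=3
Total turnaround = 7 + 18 + 14 + 3 = 42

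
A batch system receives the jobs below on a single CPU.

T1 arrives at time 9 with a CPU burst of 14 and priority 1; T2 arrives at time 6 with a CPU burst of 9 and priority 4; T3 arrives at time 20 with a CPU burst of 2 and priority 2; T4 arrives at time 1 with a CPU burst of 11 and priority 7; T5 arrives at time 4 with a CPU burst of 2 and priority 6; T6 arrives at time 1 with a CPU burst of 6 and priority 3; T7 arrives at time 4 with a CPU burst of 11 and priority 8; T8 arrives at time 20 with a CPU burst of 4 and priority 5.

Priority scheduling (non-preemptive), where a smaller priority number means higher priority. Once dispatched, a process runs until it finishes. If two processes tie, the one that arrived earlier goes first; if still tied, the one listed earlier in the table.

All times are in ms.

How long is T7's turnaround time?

Schedule: | idle 0-1 | T6 1-7 | T2 7-16 | T1 16-30 | T3 30-32 | T8 32-36 | T5 36-38 | T4 38-49 | T7 49-60 |
Completion: T1=30  T2=16  T3=32  T4=49  T5=38  T6=7  T7=60  T8=36
Turnaround (C−A): T1=21  T2=10  T3=12  T4=48  T5=34  T6=6  T7=56  T8=16
Turnaround(T7) = completion − arrival = 60 − 4 = 56

56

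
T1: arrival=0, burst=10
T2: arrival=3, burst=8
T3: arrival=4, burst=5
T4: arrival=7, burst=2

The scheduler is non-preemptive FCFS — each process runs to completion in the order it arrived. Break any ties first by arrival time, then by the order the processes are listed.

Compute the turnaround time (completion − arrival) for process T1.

Gantt: | T1 0-10 | T2 10-18 | T3 18-23 | T4 23-25 |
Completion: T1=10  T2=18  T3=23  T4=25
Turnaround(T1) = completion − arrival = 10 − 0 = 10

10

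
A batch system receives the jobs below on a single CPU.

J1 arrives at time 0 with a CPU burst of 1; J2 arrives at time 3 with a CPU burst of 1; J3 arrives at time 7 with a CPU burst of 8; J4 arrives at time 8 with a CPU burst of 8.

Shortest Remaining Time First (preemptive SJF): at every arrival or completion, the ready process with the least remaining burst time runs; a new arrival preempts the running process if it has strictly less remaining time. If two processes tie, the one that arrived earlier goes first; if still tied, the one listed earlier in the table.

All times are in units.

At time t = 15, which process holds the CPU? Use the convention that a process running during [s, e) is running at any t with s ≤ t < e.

J4

Timeline: | J1 0-1 | idle 1-3 | J2 3-4 | idle 4-7 | J3 7-15 | J4 15-23 |
Completion: J1=1  J2=4  J3=15  J4=23
Turnaround (C−A): J1=1  J2=1  J3=8  J4=15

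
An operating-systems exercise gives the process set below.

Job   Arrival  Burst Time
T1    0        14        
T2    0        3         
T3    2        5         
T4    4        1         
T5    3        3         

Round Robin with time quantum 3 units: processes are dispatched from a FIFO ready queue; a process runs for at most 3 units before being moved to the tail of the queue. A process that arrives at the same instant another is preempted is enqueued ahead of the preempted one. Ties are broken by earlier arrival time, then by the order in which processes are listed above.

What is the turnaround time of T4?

Schedule: | T1 0-3 | T2 3-6 | T3 6-9 | T5 9-12 | T1 12-15 | T4 15-16 | T3 16-18 | T1 18-26 |
Completion: T1=26  T2=6  T3=18  T4=16  T5=12
Turnaround (C−A): T1=26  T2=6  T3=16  T4=12  T5=9
Turnaround(T4) = completion − arrival = 16 − 4 = 12

12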